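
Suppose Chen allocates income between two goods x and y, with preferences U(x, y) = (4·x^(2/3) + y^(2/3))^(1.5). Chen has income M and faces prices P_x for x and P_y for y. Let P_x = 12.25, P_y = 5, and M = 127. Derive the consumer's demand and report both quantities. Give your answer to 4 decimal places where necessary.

x* = 9.4784, y* = 2.178

MU_x ∝ 4·x^(-1/3), MU_y ∝ y^(-1/3), so MRS = 4·(y/x)^(1/3) = P_x/P_y.
Solve for the ratio: y/x = [(1/4)·P_x/P_y]^(3).
With the ratio pinned down, the budget gives x* = M/(P_x + P_y·(y/x)) and y* = (y/x)·x*.
Numerically y/x = 0.229783, so x* = 127/(12.25 + 5·0.229783) = 9.4784 and y* = 0.229783·9.4784 = 2.178.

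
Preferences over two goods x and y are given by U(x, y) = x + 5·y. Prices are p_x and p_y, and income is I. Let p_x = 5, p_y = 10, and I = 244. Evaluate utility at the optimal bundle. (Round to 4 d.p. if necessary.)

y gives more utility per dollar, so spend all income on y: y* = I/p_y, x* = 0.
Numerically: x* = 0, y* = 24.4.
Utility at the optimum: U(0, 24.4) = 122.

V = 122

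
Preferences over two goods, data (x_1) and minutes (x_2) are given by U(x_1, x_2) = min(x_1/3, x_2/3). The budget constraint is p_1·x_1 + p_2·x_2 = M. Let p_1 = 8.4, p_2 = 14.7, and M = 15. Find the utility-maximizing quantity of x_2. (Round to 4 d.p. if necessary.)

Leontief preferences: the optimum is at the kink where x_1/3 = x_2/3, i.e. x_2 = x_1.
Budget: p_1·x_1 + p_2·x_1 = M, so (3·p_1 + 3·p_2)·x_1 = 3·M.
Demand: x_1*(p_1,p_2,M) = 3·M/(3·p_1 + 3·p_2), x_2* = 3·M/(3·p_1 + 3·p_2).
Here 3·8.4 + 3·14.7 = 69.3, giving x_2* = 0.6494.

x_2* = 0.6494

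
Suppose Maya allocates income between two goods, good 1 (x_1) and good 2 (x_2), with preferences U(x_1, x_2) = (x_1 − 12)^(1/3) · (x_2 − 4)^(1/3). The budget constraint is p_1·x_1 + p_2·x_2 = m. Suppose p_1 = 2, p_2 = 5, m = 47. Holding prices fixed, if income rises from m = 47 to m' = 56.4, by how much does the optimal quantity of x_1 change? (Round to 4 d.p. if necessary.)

Δx_1* = 2.35

Let x_1' = x_1−12, x_2' = x_2−4. MRS = x_2'/x_1' = p_1/p_2.
After buying the subsistence bundle (12, 4), a share 0.5 of the remaining income goes to x_1: x_1* = 12 + 0.5·(m − 12p_1 − 4p_2)/p_1.
Discretionary income = 47 − 12·2 − 4·5 = 3; x_1* = 12 + 0.5·3/2 = 12.75.
At m' = 56.4: x_1* = 15.1. Change: 15.1 − 12.75 = 2.35.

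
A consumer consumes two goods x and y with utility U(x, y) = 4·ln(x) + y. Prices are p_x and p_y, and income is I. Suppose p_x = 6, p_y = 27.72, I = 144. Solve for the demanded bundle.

x* = 18.48, y* = 1.1948

Set MRS = p_x/p_y: (4/x)/1 = p_x/p_y.
So x*(p_x,p_y) = 4·p_y/p_x, independent of income; and y* = (I − 4·p_y)/p_y.
At the given prices: x* = 4·27.72/6 = 18.48, and y* = 1.1948.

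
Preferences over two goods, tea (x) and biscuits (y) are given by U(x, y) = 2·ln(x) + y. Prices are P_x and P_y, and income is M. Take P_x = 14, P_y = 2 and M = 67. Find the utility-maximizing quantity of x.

x* = 0.2857

MU_x = 2/x, MU_y = 1. Tangency: 2/x = P_x/P_y.
So x*(P_x,P_y) = 2·P_y/P_x, independent of income; and y* = (M − 2·P_y)/P_y.
At the given prices: x* = 2·2/14 = 0.2857.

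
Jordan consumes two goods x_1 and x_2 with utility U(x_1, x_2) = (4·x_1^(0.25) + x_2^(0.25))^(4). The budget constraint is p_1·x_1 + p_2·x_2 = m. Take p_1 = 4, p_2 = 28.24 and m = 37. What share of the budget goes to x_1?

MRS = MU_x_1/MU_x_2 = 4·(x_2/x_1)^(0.75). Set equal to p_1/p_2.
Hence x_2/x_1 = ((1/4)·p_1/p_2)^(1/(0.75)), i.e. raised to the 4/3 power.
Substitute x_2 = (x_2/x_1)·x_1 into the budget: x_1* = m/(p_1 + p_2·(x_2/x_1)).
Numerically x_2/x_1 = 0.011628, so x_1* = 37/(4 + 28.24·0.011628) = 8.5482 and x_2* = 0.011628·8.5482 = 0.0994.
Expenditure on x_1: 4·8.5482 = 34.1929; share = 0.9241.

share on x_1 = 0.9241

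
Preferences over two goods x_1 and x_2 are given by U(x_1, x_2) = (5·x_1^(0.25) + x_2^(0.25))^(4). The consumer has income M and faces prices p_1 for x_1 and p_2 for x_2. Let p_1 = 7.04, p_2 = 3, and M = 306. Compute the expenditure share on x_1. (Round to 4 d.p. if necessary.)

Numerically x_2/x_1 = 0.364733, so x_1* = 306/(7.04 + 3·0.364733) = 37.6189 and x_2* = 0.364733·37.6189 = 13.7209.
Expenditure on x_1: 7.04·37.6189 = 264.8374; share = 0.8655.

share on x_1 = 0.8655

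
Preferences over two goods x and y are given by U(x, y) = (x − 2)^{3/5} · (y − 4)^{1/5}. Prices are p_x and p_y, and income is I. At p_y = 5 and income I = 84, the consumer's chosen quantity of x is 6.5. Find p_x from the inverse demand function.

p_x = 8

This is Cobb-Douglas in (x−2, y−4): tangency gives 0.6·p_y·(y−4) = 0.2·p_x·(x−2).
After buying the subsistence bundle (2, 4), a share 0.75 of the remaining income goes to x: x* = 2 + 0.75·(I − 2p_x − 4p_y)/p_x.
Set x* = 6.5 in the demand function and solve for p_x: p_x = 8.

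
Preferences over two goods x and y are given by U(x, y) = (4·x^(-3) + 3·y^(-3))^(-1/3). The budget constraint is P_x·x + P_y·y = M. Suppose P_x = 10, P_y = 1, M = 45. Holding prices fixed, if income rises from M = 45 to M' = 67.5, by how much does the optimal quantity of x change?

MU_x ∝ 4·x^(-4), MU_y ∝ 3·y^(-4), so MRS = (4/3)·(y/x)^(4) = P_x/P_y.
Solve for the ratio: y/x = [(3/4)·P_x/P_y]^(0.25).
With the ratio pinned down, the budget gives x* = M/(P_x + P_y·(y/x)) and y* = (y/x)·x*.
Numerically y/x = 1.654875, so x* = 45/(10 + 1·1.654875) = 3.861.
At M' = 67.5: x* = 5.7916. Change: 5.7916 − 3.861 = 1.9305.

Δx* = 1.9305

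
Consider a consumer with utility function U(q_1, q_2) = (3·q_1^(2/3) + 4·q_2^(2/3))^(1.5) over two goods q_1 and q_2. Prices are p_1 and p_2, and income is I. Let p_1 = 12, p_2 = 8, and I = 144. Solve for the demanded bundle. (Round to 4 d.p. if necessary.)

From the CES first-order condition, (3/4)·(q_2/q_1)^(1/3) = p_1/p_2.
Solve for the ratio: q_2/q_1 = [(4/3)·p_1/p_2]^(3).
Substitute q_2 = (q_2/q_1)·q_1 into the budget: q_1* = I/(p_1 + p_2·(q_2/q_1)).
Numerically q_2/q_1 = 8, so q_1* = 144/(12 + 8·8) = 1.8947 and q_2* = 8·1.8947 = 15.1579.

q_1* = 1.8947, q_2* = 15.1579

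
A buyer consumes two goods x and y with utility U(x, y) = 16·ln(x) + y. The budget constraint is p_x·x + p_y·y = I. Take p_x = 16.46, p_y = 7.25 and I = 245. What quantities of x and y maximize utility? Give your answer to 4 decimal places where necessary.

x* = 7.0474, y* = 17.7931

So x*(p_x,p_y) = 16·p_y/p_x, independent of income; and y* = (I − 16·p_y)/p_y.
At the given prices: x* = 16·7.25/16.46 = 7.0474, and y* = 17.7931.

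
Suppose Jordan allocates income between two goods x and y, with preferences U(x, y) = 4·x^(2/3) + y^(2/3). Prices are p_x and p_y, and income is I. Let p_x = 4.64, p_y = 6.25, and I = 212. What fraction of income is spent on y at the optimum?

share on y = 0.0085

MRS = MU_x/MU_y = 4·(y/x)^(1/3). Set equal to p_x/p_y.
Solve for the ratio: y/x = [(1/4)·p_x/p_y]^(3).
With the ratio pinned down, the budget gives x* = I/(p_x + p_y·(y/x)) and y* = (y/x)·x*.
Numerically y/x = 0.006393, so x* = 212/(4.64 + 6.25·0.006393) = 45.2995 and y* = 0.006393·45.2995 = 0.2896.
Expenditure on y: 6.25·0.2896 = 1.8101; share = 0.0085.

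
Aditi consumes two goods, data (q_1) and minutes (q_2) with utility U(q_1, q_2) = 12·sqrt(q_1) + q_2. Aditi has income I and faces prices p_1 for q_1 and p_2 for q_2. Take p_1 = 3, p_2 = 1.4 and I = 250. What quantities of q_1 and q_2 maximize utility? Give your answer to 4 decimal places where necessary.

q_1* = 7.84, q_2* = 161.7714

Solve: √q_1 = 6·p_2/p_1, so q_1*(p_1,p_2) = (6·p_2/p_1)², and q_2* = (I − p_1·q_1*)/p_2.
Plugging in: q_1* = (6·1.4/3)² = 7.84, q_2* = 161.7714.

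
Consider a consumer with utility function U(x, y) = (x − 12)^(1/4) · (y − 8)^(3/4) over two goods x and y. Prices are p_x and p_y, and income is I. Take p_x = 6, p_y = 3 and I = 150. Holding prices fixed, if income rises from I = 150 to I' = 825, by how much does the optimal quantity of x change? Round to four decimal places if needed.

MRS = (1/3)·(y−8)/(x−12). Tangency with p_x/p_y gives y−8 = 3·(p_x/p_y)·(x−12).
Substituting into the budget: x* = 12 + 0.25·(I − 12·p_x − 8·p_y)/p_x, and y* = 8 + 0.75·(…)/p_y.
Discretionary income = 150 − 12·6 − 8·3 = 54; x* = 12 + 0.25·54/6 = 14.25.
At I' = 825: x* = 42.375. Change: 42.375 − 14.25 = 28.125.

Δx* = 28.125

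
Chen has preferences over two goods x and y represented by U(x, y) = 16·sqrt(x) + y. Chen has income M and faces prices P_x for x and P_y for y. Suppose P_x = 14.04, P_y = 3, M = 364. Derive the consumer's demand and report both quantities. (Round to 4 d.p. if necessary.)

Set MRS = P_x/P_y: 8·x^(−1/2) = P_x/P_y.
Solve: √x = 8·P_y/P_x, so x*(P_x,P_y) = (8·P_y/P_x)², and y* = (M − P_x·x*)/P_y.
Plugging in: x* = (8·3/14.04)² = 2.9221, y* = 107.6581.

x* = 2.9221, y* = 107.6581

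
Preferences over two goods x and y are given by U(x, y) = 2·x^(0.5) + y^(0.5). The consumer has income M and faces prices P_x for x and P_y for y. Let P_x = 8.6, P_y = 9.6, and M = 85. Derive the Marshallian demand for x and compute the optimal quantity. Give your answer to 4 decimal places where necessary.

x* = 8.0752

MRS = MU_x/MU_y = 2·(y/x)^(0.5). Set equal to P_x/P_y.
Hence y/x = ((1/2)·P_x/P_y)^(1/(0.5)), i.e. raised to the 2 power.
With the ratio pinned down, the budget gives x* = M/(P_x + P_y·(y/x)) and y* = (y/x)·x*.
Numerically y/x = 0.200629, so x* = 85/(8.6 + 9.6·0.200629) = 8.0752.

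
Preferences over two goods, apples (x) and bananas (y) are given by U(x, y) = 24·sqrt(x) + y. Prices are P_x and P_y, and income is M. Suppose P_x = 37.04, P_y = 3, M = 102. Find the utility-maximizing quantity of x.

Solve: √x = 12·P_y/P_x, so x*(P_x,P_y) = (12·P_y/P_x)², and y* = (M − P_x·x*)/P_y.
Plugging in: x* = (12·3/37.04)² = 0.9446.

x* = 0.9446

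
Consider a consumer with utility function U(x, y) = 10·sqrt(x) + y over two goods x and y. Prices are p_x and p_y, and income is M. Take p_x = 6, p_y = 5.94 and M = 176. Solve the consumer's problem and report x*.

x* = 24.5025

Utility is quasi-linear in y; the FOC for x is 5/√x = p_x/p_y.
Solve: √x = 5·p_y/p_x, so x*(p_x,p_y) = (5·p_y/p_x)², and y* = (M − p_x·x*)/p_y.
Plugging in: x* = (5·5.94/6)² = 24.5025.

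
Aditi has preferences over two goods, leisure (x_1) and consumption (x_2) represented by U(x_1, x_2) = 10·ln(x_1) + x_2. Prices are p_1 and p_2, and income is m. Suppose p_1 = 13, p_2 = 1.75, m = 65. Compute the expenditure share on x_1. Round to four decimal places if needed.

So x_1*(p_1,p_2) = 10·p_2/p_1, independent of income; and x_2* = (m − 10·p_2)/p_2.
At the given prices: x_1* = 10·1.75/13 = 1.3462, and x_2* = 27.1429.
Expenditure on x_1: 13·1.3462 = 17.5; share = 0.2692.

share on x_1 = 0.2692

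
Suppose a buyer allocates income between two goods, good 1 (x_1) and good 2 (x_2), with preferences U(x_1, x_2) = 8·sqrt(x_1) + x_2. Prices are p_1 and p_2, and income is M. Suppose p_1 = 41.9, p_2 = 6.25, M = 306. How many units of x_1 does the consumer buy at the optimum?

x_1* = 0.356

Solve: √x_1 = 4·p_2/p_1, so x_1*(p_1,p_2) = (4·p_2/p_1)², and x_2* = (M − p_1·x_1*)/p_2.
Plugging in: x_1* = (4·6.25/41.9)² = 0.356.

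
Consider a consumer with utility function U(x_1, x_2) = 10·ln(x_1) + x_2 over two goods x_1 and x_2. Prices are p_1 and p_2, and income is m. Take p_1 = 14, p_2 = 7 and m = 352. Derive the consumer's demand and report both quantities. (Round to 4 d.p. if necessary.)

x_1* = 5, x_2* = 40.2857

MU_x_1 = 10/x_1, MU_x_2 = 1. Tangency: 10/x_1 = p_1/p_2.
So x_1*(p_1,p_2) = 10·p_2/p_1, independent of income; and x_2* = (m − 10·p_2)/p_2.
At the given prices: x_1* = 10·7/14 = 5, and x_2* = 40.2857.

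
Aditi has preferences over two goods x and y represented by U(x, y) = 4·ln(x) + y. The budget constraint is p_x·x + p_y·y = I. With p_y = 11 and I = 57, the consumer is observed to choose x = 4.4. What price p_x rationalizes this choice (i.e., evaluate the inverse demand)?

Set MRS = p_x/p_y: (4/x)/1 = p_x/p_y.
So x*(p_x,p_y) = 4·p_y/p_x, independent of income; and y* = (I − 4·p_y)/p_y.
Set x* = 4.4 in the demand function and solve for p_x: p_x = 10.

p_x = 10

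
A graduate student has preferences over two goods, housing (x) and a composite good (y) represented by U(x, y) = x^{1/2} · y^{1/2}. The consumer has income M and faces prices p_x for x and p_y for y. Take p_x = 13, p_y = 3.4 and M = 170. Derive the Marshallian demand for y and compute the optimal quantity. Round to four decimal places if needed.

y* = 25

The MRS is y/x. Set MRS = p_x/p_y.
Rearranging, p_y·y = p_x·x. Substituting into the budget gives p_x·x·(1 + 1) = M.
Demand: x*(p_x,p_y,M) = 0.5·M/p_x and y* = 0.5·M/p_y.
At p_x=13, p_y=3.4, M=170: y* = 0.5·170/3.4 = 25.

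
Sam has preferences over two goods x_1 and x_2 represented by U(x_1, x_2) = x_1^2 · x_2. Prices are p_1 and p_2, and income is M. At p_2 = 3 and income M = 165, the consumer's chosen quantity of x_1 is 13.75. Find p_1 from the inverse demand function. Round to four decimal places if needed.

p_1 = 8

The MRS is 2·x_2/x_1. Set MRS = p_1/p_2.
So 2·p_2·x_2 = p_1·x_1; combined with the budget, a share 2/3 of income goes to x_1.
Demand: x_1*(p_1,p_2,M) = 2/3·M/p_1 and x_2* = 1/3·M/p_2.
Set x_1* = 13.75 in the demand function and solve for p_1: p_1 = 8.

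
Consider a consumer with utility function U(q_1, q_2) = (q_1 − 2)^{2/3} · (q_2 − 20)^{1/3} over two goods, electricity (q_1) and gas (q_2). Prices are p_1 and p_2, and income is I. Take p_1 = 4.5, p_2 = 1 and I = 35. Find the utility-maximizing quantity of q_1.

MRS = 2·(q_2−20)/(q_1−2). Tangency with p_1/p_2 gives q_2−20 = (1/2)·(p_1/p_2)·(q_1−2).
After buying the subsistence bundle (2, 20), a share 2/3 of the remaining income goes to q_1: q_1* = 2 + 2/3·(I − 2p_1 − 20p_2)/p_1.
Discretionary income = 35 − 2·4.5 − 20·1 = 6; q_1* = 2 + 2/3·6/4.5 = 2.8889.

q_1* = 2.8889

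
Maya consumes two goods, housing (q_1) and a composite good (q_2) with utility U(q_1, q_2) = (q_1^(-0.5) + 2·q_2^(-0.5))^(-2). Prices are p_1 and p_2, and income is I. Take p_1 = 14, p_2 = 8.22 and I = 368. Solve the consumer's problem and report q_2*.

From the CES first-order condition, (1/2)·(q_2/q_1)^(1.5) = p_1/p_2.
Solve for the ratio: q_2/q_1 = [2·p_1/p_2]^(2/3).
With the ratio pinned down, the budget gives q_1* = I/(p_1 + p_2·(q_2/q_1)) and q_2* = (q_2/q_1)·q_1*.
Numerically q_2/q_1 = 2.263901, so q_1* = 368/(14 + 8.22·2.263901) = 11.2851 and q_2* = 2.263901·11.2851 = 25.5484.

q_2* = 25.5484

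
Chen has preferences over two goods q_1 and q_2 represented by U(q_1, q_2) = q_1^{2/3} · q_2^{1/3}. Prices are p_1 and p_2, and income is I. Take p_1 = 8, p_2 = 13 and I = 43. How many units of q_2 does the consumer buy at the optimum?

Tangency: MRS = 2·q_2/q_1 = p_1/p_2.
Rearranging, p_2·q_2 = (1/2)·p_1·q_1. Substituting into the budget gives p_1·q_1·(1 + (1/2)) = I.
Demand: q_1*(p_1,p_2,I) = 2/3·I/p_1 and q_2* = 1/3·I/p_2.
At p_1=8, p_2=13, I=43: q_2* = 1/3·43/13 = 1.1026.

q_2* = 1.1026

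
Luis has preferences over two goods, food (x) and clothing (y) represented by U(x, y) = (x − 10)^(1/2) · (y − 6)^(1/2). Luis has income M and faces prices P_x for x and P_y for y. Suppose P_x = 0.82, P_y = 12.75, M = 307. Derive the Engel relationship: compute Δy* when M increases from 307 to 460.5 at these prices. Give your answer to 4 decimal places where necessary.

This is Cobb-Douglas in (x−10, y−6): tangency gives 0.5·P_y·(y−6) = 0.5·P_x·(x−10).
After buying the subsistence bundle (10, 6), a share 0.5 of the remaining income goes to x: x* = 10 + 0.5·(M − 10P_x − 6P_y)/P_x.
Discretionary income = 307 − 10·0.82 − 6·12.75 = 222.3; y* = 6 + 0.5·222.3/12.75 = 14.7176.
At M' = 460.5: y* = 20.7373. Change: 20.7373 − 14.7176 = 6.0196.

Δy* = 6.0196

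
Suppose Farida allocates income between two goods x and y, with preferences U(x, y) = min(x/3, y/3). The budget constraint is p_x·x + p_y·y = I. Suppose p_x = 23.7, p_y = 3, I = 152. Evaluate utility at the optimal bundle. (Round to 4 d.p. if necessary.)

V = 1.8976

Demand: x*(p_x,p_y,I) = 3·I/(3·p_x + 3·p_y), y* = 3·I/(3·p_x + 3·p_y).
Here 3·23.7 + 3·3 = 80.1, giving x* = 5.6929 and y* = 5.6929.
Utility at the optimum: U(5.6929, 5.6929) = 1.8976.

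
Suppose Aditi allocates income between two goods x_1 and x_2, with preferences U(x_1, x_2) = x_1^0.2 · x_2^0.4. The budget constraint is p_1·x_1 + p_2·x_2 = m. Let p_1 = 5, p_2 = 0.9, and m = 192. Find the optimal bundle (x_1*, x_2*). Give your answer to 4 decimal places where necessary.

x_1* = 12.8, x_2* = 142.2222

MU_x_1/MU_x_2 = (0.2·x_2)/(0.4·x_1); tangency sets this equal to p_1/p_2.
So 0.2·p_2·x_2 = 0.4·p_1·x_1; combined with the budget, a share 1/3 of income goes to x_1.
Demand: x_1*(p_1,p_2,m) = 1/3·m/p_1 and x_2* = 2/3·m/p_2.
At p_1=5, p_2=0.9, m=192: x_1* = 1/3·192/5 = 12.8, x_2* = 142.2222.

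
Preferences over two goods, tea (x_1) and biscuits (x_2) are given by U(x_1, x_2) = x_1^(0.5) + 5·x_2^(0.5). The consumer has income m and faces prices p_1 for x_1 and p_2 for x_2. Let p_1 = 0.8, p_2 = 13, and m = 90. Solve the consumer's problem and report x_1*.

x_1* = 44.3182

Substitute x_2 = (x_2/x_1)·x_1 into the budget: x_1* = m/(p_1 + p_2·(x_2/x_1)).
Numerically x_2/x_1 = 0.094675, so x_1* = 90/(0.8 + 13·0.094675) = 44.3182.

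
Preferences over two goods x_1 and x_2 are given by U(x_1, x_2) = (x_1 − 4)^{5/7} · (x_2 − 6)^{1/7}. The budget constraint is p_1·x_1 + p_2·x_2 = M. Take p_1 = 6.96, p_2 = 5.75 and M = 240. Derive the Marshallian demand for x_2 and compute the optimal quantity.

x_2* = 11.1496

MRS = 5·(x_2−6)/(x_1−4). Tangency with p_1/p_2 gives x_2−6 = (1/5)·(p_1/p_2)·(x_1−4).
Substituting into the budget: x_1* = 4 + 5/6·(M − 4·p_1 − 6·p_2)/p_1, and x_2* = 6 + 1/6·(…)/p_2.
Discretionary income = 240 − 4·6.96 − 6·5.75 = 177.66; x_2* = 6 + 1/6·177.66/5.75 = 11.1496.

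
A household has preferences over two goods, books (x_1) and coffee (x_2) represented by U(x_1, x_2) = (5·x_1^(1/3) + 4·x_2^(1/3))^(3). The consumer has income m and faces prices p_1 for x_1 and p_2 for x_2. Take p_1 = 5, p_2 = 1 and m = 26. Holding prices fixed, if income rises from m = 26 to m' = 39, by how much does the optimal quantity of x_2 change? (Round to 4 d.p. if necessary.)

MU_x_1 ∝ 5·x_1^(-2/3), MU_x_2 ∝ 4·x_2^(-2/3), so MRS = (5/4)·(x_2/x_1)^(2/3) = p_1/p_2.
Hence x_2/x_1 = ((4/5)·p_1/p_2)^(1/(2/3)), i.e. raised to the 1.5 power.
With the ratio pinned down, the budget gives x_1* = m/(p_1 + p_2·(x_2/x_1)) and x_2* = (x_2/x_1)·x_1*.
Numerically x_2/x_1 = 8, so x_1* = 26/(5 + 1·8) = 2 and x_2* = 8·2 = 16.
At m' = 39: x_2* = 24. Change: 24 − 16 = 8.

Δx_2* = 8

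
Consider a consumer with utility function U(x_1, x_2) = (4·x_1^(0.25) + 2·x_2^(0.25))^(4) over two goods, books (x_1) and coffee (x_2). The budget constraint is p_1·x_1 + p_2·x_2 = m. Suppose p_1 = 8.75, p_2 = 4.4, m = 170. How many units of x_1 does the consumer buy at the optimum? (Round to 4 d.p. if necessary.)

x_1* = 12.9606

With the ratio pinned down, the budget gives x_1* = m/(p_1 + p_2·(x_2/x_1)) and x_2* = (x_2/x_1)·x_1*.
Numerically x_2/x_1 = 0.992431, so x_1* = 170/(8.75 + 4.4·0.992431) = 12.9606.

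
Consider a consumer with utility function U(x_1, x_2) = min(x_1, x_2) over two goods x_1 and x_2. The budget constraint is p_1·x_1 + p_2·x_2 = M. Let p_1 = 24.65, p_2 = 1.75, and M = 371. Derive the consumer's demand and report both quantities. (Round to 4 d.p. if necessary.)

x_1* = 14.053, x_2* = 14.053

Demand: x_1*(p_1,p_2,M) = M/(p_1 + p_2), x_2* = M/(p_1 + p_2).
Here 24.65 + 1.75 = 26.4, giving x_1* = 14.053 and x_2* = 14.053.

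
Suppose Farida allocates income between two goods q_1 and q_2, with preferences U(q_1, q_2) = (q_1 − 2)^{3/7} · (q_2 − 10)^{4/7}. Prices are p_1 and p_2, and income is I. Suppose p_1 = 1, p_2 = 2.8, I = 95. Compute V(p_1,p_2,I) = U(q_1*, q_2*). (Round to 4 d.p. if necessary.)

This is Cobb-Douglas in (q_1−2, q_2−10): tangency gives 3/7·p_2·(q_2−10) = 4/7·p_1·(q_1−2).
After buying the subsistence bundle (2, 10), a share 3/7 of the remaining income goes to q_1: q_1* = 2 + 3/7·(I − 2p_1 − 10p_2)/p_1.
Discretionary income = 95 − 2·1 − 10·2.8 = 65; q_1* = 2 + 3/7·65/1 = 29.8571; q_2* = 10 + 4/7·65/2.8 = 23.2653.
Utility at the optimum: U(29.8571, 23.2653) = 18.231.

V = 18.231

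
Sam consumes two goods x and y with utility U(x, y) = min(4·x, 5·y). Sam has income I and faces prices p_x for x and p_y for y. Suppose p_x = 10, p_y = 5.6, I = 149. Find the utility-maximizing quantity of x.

Leontief preferences: the optimum is at the kink where x/5 = y/4, i.e. y = (4/5)·x.
Budget: p_x·x + p_y·(4/5)·x = I, so (5·p_x + 4·p_y)·x = 5·I.
Demand: x*(p_x,p_y,I) = 5·I/(5·p_x + 4·p_y), y* = 4·I/(5·p_x + 4·p_y).
Here 5·10 + 4·5.6 = 72.4, giving x* = 10.2901.

x* = 10.2901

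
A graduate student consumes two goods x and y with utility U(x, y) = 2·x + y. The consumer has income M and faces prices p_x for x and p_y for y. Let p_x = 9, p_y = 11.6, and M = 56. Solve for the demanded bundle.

x* = 6.2222, y* = 0

x gives more utility per dollar, so spend all income on x: x* = M/p_x, y* = 0.
Numerically: x* = 6.2222, y* = 0.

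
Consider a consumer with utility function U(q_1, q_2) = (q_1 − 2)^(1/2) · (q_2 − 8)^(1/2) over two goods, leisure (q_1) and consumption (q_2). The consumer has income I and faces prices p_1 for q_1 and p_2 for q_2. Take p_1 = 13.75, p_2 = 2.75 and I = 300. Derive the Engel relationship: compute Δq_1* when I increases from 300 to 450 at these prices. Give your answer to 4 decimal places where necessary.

Let q_1' = q_1−2, q_2' = q_2−8. MRS = q_2'/q_1' = p_1/p_2.
After buying the subsistence bundle (2, 8), a share 0.5 of the remaining income goes to q_1: q_1* = 2 + 0.5·(I − 2p_1 − 8p_2)/p_1.
Discretionary income = 300 − 2·13.75 − 8·2.75 = 250.5; q_1* = 2 + 0.5·250.5/13.75 = 11.1091.
At I' = 450: q_1* = 16.5636. Change: 16.5636 − 11.1091 = 5.4545.

Δq_1* = 5.4545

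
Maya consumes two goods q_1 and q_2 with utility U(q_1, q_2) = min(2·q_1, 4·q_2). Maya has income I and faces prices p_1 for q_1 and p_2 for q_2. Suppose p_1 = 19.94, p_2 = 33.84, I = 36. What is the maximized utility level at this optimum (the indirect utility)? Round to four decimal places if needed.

Leontief preferences: the optimum is at the kink where q_1/4 = q_2/2, i.e. q_2 = (1/2)·q_1.
Budget: p_1·q_1 + p_2·(1/2)·q_1 = I, so (4·p_1 + 2·p_2)·q_1 = 4·I.
Demand: q_1*(p_1,p_2,I) = 4·I/(4·p_1 + 2·p_2), q_2* = 2·I/(4·p_1 + 2·p_2).
Here 4·19.94 + 2·33.84 = 147.44, giving q_1* = 0.9767 and q_2* = 0.4883.
Utility at the optimum: U(0.9767, 0.4883) = 1.9533.

V = 1.9533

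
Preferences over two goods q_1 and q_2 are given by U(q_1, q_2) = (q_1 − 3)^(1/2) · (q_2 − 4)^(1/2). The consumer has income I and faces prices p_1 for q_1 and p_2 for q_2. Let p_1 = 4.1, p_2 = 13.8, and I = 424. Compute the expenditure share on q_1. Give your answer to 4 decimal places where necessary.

share on q_1 = 0.4494

Substituting into the budget: q_1* = 3 + 0.5·(I − 3·p_1 − 4·p_2)/p_1, and q_2* = 4 + 0.5·(…)/p_2.
Discretionary income = 424 − 3·4.1 − 4·13.8 = 356.5; q_1* = 3 + 0.5·356.5/4.1 = 46.4756; q_2* = 4 + 0.5·356.5/13.8 = 16.9167.
Expenditure on q_1: 4.1·46.4756 = 190.55; share = 0.4494.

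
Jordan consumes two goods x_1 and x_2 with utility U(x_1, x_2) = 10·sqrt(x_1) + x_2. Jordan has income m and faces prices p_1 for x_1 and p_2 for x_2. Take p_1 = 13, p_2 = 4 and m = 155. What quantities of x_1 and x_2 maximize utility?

x_1* = 2.3669, x_2* = 31.0577

Set MRS = p_1/p_2: 5·x_1^(−1/2) = p_1/p_2.
Thus x_1* = (5·p_2/p_1)² — independent of m — with the rest of income spent on x_2.
Plugging in: x_1* = (5·4/13)² = 2.3669, x_2* = 31.0577.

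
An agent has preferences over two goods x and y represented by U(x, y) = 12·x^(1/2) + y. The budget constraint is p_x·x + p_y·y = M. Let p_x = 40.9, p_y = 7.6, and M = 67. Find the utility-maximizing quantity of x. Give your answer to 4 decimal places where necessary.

Solve: √x = 6·p_y/p_x, so x*(p_x,p_y) = (6·p_y/p_x)², and y* = (M − p_x·x*)/p_y.
Plugging in: x* = (6·7.6/40.9)² = 1.243.

x* = 1.243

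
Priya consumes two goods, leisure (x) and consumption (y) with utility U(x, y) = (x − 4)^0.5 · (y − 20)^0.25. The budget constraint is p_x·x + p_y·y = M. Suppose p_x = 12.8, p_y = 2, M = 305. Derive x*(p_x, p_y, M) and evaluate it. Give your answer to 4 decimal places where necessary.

Substituting into the budget: x* = 4 + 2/3·(M − 4·p_x − 20·p_y)/p_x, and y* = 20 + 1/3·(…)/p_y.
Discretionary income = 305 − 4·12.8 − 20·2 = 213.8; x* = 4 + 2/3·213.8/12.8 = 15.1354.

x* = 15.1354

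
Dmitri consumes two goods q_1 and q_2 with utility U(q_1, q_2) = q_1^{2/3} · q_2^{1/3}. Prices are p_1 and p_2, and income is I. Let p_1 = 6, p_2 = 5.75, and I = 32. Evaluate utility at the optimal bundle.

Tangency: MRS = 2·q_2/q_1 = p_1/p_2.
Rearranging, p_2·q_2 = (1/2)·p_1·q_1. Substituting into the budget gives p_1·q_1·(1 + (1/2)) = I.
Demand: q_1*(p_1,p_2,I) = 2/3·I/p_1 and q_2* = 1/3·I/p_2.
At p_1=6, p_2=5.75, I=32: q_1* = 2/3·32/6 = 3.5556, q_2* = 1.8551.
Utility at the optimum: U(3.5556, 1.8551) = 2.8624.

V = 2.8624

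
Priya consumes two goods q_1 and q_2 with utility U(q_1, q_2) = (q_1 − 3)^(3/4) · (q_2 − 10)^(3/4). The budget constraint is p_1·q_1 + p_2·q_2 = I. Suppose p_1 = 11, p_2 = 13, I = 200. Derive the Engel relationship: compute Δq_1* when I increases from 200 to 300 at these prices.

MRS = (q_2−10)/(q_1−3). Tangency with p_1/p_2 gives q_2−10 = (p_1/p_2)·(q_1−3).
After buying the subsistence bundle (3, 10), a share 0.5 of the remaining income goes to q_1: q_1* = 3 + 0.5·(I − 3p_1 − 10p_2)/p_1.
Discretionary income = 200 − 3·11 − 10·13 = 37; q_1* = 3 + 0.5·37/11 = 4.6818.
At I' = 300: q_1* = 9.2273. Change: 9.2273 − 4.6818 = 4.5455.

Δq_1* = 4.5455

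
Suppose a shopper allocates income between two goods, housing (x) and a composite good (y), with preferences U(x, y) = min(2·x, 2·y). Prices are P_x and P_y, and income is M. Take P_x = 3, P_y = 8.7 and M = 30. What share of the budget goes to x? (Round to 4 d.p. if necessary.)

share on x = 0.2564

With perfect complements, no substitution: consume in ratio x:y = 2:2.
Budget: P_x·x + P_y·x = M, so (2·P_x + 2·P_y)·x = 2·M.
Demand: x*(P_x,P_y,M) = 2·M/(2·P_x + 2·P_y), y* = 2·M/(2·P_x + 2·P_y).
Here 2·3 + 2·8.7 = 23.4, giving x* = 2.5641 and y* = 2.5641.
Expenditure on x: 3·2.5641 = 7.6923; share = 0.2564.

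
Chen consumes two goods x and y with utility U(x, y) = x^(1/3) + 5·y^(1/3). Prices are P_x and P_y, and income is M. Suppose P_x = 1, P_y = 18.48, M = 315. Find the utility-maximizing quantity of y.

y* = 12.3116

MRS = MU_x/MU_y = (1/5)·(y/x)^(2/3). Set equal to P_x/P_y.
Hence y/x = (5·P_x/P_y)^(1/(2/3)), i.e. raised to the 1.5 power.
Substitute y = (y/x)·x into the budget: x* = M/(P_x + P_y·(y/x)).
Numerically y/x = 0.140735, so x* = 315/(1 + 18.48·0.140735) = 87.481 and y* = 0.140735·87.481 = 12.3116.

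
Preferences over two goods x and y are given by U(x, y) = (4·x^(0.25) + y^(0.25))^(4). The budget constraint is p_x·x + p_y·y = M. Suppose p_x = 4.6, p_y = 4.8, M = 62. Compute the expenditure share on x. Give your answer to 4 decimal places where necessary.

share on x = 0.8656

MRS = MU_x/MU_y = 4·(y/x)^(0.75). Set equal to p_x/p_y.
Solve for the ratio: y/x = [(1/4)·p_x/p_y]^(4/3).
Substitute y = (y/x)·x into the budget: x* = M/(p_x + p_y·(y/x)).
Numerically y/x = 0.148802, so x* = 62/(4.6 + 4.8·0.148802) = 11.6667 and y* = 0.148802·11.6667 = 1.736.
Expenditure on x: 4.6·11.6667 = 53.667; share = 0.8656.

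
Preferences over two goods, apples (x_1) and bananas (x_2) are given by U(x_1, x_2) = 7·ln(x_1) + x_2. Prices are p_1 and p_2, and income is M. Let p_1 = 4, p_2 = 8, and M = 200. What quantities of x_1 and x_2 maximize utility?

x_1* = 14, x_2* = 18

MU_x_1 = 7/x_1, MU_x_2 = 1. Tangency: 7/x_1 = p_1/p_2.
So x_1*(p_1,p_2) = 7·p_2/p_1, independent of income; and x_2* = (M − 7·p_2)/p_2.
At the given prices: x_1* = 7·8/4 = 14, and x_2* = 18.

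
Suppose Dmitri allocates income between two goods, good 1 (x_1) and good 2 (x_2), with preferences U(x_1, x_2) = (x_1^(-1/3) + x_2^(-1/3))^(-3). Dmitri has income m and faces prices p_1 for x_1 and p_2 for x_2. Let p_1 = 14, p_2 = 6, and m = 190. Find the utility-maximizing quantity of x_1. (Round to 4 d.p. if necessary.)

Numerically x_2/x_1 = 1.887916, so x_1* = 190/(14 + 6·1.887916) = 7.5017.

x_1* = 7.5017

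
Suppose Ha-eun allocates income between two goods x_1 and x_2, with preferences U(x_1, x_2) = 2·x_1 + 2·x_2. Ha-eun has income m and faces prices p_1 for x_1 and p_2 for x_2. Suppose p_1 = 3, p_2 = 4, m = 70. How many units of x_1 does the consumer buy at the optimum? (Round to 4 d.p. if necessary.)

x_1* = 23.3333

Perfect substitutes: compare marginal utility per dollar. 2/p_1 vs 2/p_2 → 0.6667 vs 0.5.
x_1 gives more utility per dollar, so spend all income on x_1: x_1* = m/p_1, x_2* = 0.
Numerically: x_1* = 23.3333, x_2* = 0.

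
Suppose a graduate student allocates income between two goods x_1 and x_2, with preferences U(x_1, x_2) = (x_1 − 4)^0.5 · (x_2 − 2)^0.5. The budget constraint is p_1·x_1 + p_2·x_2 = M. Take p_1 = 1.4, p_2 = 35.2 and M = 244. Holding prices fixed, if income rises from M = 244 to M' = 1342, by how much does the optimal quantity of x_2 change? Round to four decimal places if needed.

Δx_2* = 15.5966

Let x_1' = x_1−4, x_2' = x_2−2. MRS = x_2'/x_1' = p_1/p_2.
After buying the subsistence bundle (4, 2), a share 0.5 of the remaining income goes to x_1: x_1* = 4 + 0.5·(M − 4p_1 − 2p_2)/p_1.
Discretionary income = 244 − 4·1.4 − 2·35.2 = 168; x_2* = 2 + 0.5·168/35.2 = 4.3864.
At M' = 1342: x_2* = 19.983. Change: 19.983 − 4.3864 = 15.5966.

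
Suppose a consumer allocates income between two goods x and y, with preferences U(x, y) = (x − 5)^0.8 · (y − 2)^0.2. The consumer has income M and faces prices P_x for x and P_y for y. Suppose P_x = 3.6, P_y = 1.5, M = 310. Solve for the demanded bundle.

MRS = 4·(y−2)/(x−5). Tangency with P_x/P_y gives y−2 = (1/4)·(P_x/P_y)·(x−5).
After buying the subsistence bundle (5, 2), a share 0.8 of the remaining income goes to x: x* = 5 + 0.8·(M − 5P_x − 2P_y)/P_x.
Discretionary income = 310 − 5·3.6 − 2·1.5 = 289; x* = 5 + 0.8·289/3.6 = 69.2222; y* = 2 + 0.2·289/1.5 = 40.5333.

x* = 69.2222, y* = 40.5333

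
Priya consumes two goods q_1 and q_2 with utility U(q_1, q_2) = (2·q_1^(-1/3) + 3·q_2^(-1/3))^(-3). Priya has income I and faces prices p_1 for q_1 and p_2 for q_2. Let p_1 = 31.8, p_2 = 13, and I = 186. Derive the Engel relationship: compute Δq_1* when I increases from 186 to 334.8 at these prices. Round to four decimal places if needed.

MRS = MU_q_1/MU_q_2 = (2/3)·(q_2/q_1)^(4/3). Set equal to p_1/p_2.
Solve for the ratio: q_2/q_1 = [(3/2)·p_1/p_2]^(0.75).
With the ratio pinned down, the budget gives q_1* = I/(p_1 + p_2·(q_2/q_1)) and q_2* = (q_2/q_1)·q_1*.
Numerically q_2/q_1 = 2.651132, so q_1* = 186/(31.8 + 13·2.651132) = 2.8069.
At I' = 334.8: q_1* = 5.0525. Change: 5.0525 − 2.8069 = 2.2455.

Δq_1* = 2.2455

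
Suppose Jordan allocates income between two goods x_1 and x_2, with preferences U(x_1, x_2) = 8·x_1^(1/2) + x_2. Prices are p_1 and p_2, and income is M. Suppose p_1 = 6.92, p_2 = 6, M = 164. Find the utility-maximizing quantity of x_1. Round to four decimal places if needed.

x_1* = 12.0285

MU_x_1 = 4/√x_1, MU_x_2 = 1. Tangency: 4/√x_1 = p_1/p_2.
Solve: √x_1 = 4·p_2/p_1, so x_1*(p_1,p_2) = (4·p_2/p_1)², and x_2* = (M − p_1·x_1*)/p_2.
Plugging in: x_1* = (4·6/6.92)² = 12.0285.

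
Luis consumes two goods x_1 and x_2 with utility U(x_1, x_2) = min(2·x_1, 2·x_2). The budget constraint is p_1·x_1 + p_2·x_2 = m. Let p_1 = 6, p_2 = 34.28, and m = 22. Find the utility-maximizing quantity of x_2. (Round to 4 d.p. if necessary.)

x_2* = 0.5462

Leontief preferences: the optimum is at the kink where x_1/2 = x_2/2, i.e. x_2 = x_1.
Budget: p_1·x_1 + p_2·x_1 = m, so (2·p_1 + 2·p_2)·x_1 = 2·m.
Demand: x_1*(p_1,p_2,m) = 2·m/(2·p_1 + 2·p_2), x_2* = 2·m/(2·p_1 + 2·p_2).
Here 2·6 + 2·34.28 = 80.56, giving x_2* = 0.5462.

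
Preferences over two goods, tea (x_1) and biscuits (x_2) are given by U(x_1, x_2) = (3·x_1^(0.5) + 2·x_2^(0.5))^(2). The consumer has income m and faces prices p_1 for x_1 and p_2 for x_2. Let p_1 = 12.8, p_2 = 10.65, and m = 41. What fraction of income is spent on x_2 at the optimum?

share on x_2 = 0.3482

MRS = MU_x_1/MU_x_2 = (3/2)·(x_2/x_1)^(0.5). Set equal to p_1/p_2.
Hence x_2/x_1 = ((2/3)·p_1/p_2)^(1/(0.5)), i.e. raised to the 2 power.
With the ratio pinned down, the budget gives x_1* = m/(p_1 + p_2·(x_2/x_1)) and x_2* = (x_2/x_1)·x_1*.
Numerically x_2/x_1 = 0.642005, so x_1* = 41/(12.8 + 10.65·0.642005) = 2.0879 and x_2* = 0.642005·2.0879 = 1.3404.
Expenditure on x_2: 10.65·1.3404 = 14.2754; share = 0.3482.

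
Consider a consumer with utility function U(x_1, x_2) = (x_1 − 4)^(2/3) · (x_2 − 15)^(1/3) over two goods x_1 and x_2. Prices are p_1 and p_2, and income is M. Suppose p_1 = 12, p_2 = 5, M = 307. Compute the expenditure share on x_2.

MRS = 2·(x_2−15)/(x_1−4). Tangency with p_1/p_2 gives x_2−15 = (1/2)·(p_1/p_2)·(x_1−4).
After buying the subsistence bundle (4, 15), a share 2/3 of the remaining income goes to x_1: x_1* = 4 + 2/3·(M − 4p_1 − 15p_2)/p_1.
Discretionary income = 307 − 4·12 − 15·5 = 184; x_1* = 4 + 2/3·184/12 = 14.2222; x_2* = 15 + 1/3·184/5 = 27.2667.
Expenditure on x_2: 5·27.2667 = 136.3333; share = 0.4441.

share on x_2 = 0.4441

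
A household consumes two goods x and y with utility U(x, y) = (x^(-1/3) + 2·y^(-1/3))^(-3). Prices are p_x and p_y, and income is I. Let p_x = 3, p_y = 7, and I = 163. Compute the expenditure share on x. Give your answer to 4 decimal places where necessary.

share on x = 0.3248

MRS = MU_x/MU_y = (1/2)·(y/x)^(4/3). Set equal to p_x/p_y.
Hence y/x = (2·p_x/p_y)^(1/(4/3)), i.e. raised to the 0.75 power.
Substitute y = (y/x)·x into the budget: x* = I/(p_x + p_y·(y/x)).
Numerically y/x = 0.89082, so x* = 163/(3 + 7·0.89082) = 17.6488 and y* = 0.89082·17.6488 = 15.7219.
Expenditure on x: 3·17.6488 = 52.9465; share = 0.3248.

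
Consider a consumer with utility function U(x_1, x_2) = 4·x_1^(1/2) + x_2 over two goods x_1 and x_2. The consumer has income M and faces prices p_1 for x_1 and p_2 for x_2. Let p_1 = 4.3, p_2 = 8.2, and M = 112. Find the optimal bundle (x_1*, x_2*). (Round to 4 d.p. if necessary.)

x_1* = 14.5462, x_2* = 6.0306

Utility is quasi-linear in x_2; the FOC for x_1 is 2/√x_1 = p_1/p_2.
Solve: √x_1 = 2·p_2/p_1, so x_1*(p_1,p_2) = (2·p_2/p_1)², and x_2* = (M − p_1·x_1*)/p_2.
Plugging in: x_1* = (2·8.2/4.3)² = 14.5462, x_2* = 6.0306.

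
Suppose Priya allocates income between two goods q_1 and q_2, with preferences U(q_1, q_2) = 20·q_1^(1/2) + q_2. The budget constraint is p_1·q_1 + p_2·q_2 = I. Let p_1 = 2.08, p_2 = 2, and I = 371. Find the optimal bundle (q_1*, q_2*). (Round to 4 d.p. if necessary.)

Utility is quasi-linear in q_2; the FOC for q_1 is 10/√q_1 = p_1/p_2.
Solve: √q_1 = 10·p_2/p_1, so q_1*(p_1,p_2) = (10·p_2/p_1)², and q_2* = (I − p_1·q_1*)/p_2.
Plugging in: q_1* = (10·2/2.08)² = 92.4556, q_2* = 89.3462.

q_1* = 92.4556, q_2* = 89.3462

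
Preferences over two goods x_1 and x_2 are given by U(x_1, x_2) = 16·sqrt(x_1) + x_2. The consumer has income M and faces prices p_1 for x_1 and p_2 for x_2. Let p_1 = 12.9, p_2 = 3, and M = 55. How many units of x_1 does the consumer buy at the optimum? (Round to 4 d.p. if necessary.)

Utility is quasi-linear in x_2; the FOC for x_1 is 8/√x_1 = p_1/p_2.
Solve: √x_1 = 8·p_2/p_1, so x_1*(p_1,p_2) = (8·p_2/p_1)², and x_2* = (M − p_1·x_1*)/p_2.
Plugging in: x_1* = (8·3/12.9)² = 3.4613.

x_1* = 3.4613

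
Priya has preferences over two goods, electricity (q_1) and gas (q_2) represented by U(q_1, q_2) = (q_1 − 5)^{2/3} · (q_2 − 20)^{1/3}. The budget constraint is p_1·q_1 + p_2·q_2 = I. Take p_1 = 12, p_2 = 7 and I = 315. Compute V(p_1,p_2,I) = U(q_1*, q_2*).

V = 6.0689

This is Cobb-Douglas in (q_1−5, q_2−20): tangency gives 2/3·p_2·(q_2−20) = 1/3·p_1·(q_1−5).
Substituting into the budget: q_1* = 5 + 2/3·(I − 5·p_1 − 20·p_2)/p_1, and q_2* = 20 + 1/3·(…)/p_2.
Discretionary income = 315 − 5·12 − 20·7 = 115; q_1* = 5 + 2/3·115/12 = 11.3889; q_2* = 20 + 1/3·115/7 = 25.4762.
Utility at the optimum: U(11.3889, 25.4762) = 6.0689.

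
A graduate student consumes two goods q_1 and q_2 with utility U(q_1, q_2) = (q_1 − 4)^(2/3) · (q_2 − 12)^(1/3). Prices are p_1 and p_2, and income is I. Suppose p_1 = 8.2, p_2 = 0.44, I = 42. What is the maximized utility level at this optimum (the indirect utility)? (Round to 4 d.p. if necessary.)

This is Cobb-Douglas in (q_1−4, q_2−12): tangency gives 2/3·p_2·(q_2−12) = 1/3·p_1·(q_1−4).
Substituting into the budget: q_1* = 4 + 2/3·(I − 4·p_1 − 12·p_2)/p_1, and q_2* = 12 + 1/3·(…)/p_2.
Discretionary income = 42 − 4·8.2 − 12·0.44 = 3.92; q_1* = 4 + 2/3·3.92/8.2 = 4.3187; q_2* = 12 + 1/3·3.92/0.44 = 14.9697.
Utility at the optimum: U(4.3187, 14.9697) = 0.6706.

V = 0.6706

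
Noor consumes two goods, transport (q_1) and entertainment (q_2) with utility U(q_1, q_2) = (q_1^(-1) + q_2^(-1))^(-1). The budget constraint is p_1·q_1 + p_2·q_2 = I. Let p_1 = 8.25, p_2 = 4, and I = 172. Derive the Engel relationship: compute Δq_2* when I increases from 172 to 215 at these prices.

Δq_2* = 4.4127

Substitute q_2 = (q_2/q_1)·q_1 into the budget: q_1* = I/(p_1 + p_2·(q_2/q_1)).
Numerically q_2/q_1 = 1.436141, so q_1* = 172/(8.25 + 4·1.436141) = 12.2905 and q_2* = 1.436141·12.2905 = 17.6509.
At I' = 215: q_2* = 22.0636. Change: 22.0636 − 17.6509 = 4.4127.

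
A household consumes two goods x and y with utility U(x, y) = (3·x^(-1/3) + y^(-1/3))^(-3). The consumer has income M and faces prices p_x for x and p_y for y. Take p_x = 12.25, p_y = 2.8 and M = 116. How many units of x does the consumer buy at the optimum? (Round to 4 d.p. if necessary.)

x* = 7.2655

MU_x ∝ 3·x^(-4/3), MU_y ∝ y^(-4/3), so MRS = 3·(y/x)^(4/3) = p_x/p_y.
Solve for the ratio: y/x = [(1/3)·p_x/p_y]^(0.75).
With the ratio pinned down, the budget gives x* = M/(p_x + p_y·(y/x)) and y* = (y/x)·x*.
Numerically y/x = 1.327066, so x* = 116/(12.25 + 2.8·1.327066) = 7.2655.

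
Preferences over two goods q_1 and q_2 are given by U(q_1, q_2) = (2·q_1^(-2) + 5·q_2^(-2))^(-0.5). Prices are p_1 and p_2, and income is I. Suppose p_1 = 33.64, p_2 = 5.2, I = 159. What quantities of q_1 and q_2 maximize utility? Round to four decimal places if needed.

q_1* = 3.3981, q_2* = 8.5935

Numerically q_2/q_1 = 2.528896, so q_1* = 159/(33.64 + 5.2·2.528896) = 3.3981 and q_2* = 2.528896·3.3981 = 8.5935.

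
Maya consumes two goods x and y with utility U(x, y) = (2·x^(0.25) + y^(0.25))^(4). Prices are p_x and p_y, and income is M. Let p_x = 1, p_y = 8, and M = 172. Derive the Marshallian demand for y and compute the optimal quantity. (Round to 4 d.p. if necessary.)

MU_x ∝ 2·x^(-0.75), MU_y ∝ y^(-0.75), so MRS = 2·(y/x)^(0.75) = p_x/p_y.
Hence y/x = ((1/2)·p_x/p_y)^(1/(0.75)), i.e. raised to the 4/3 power.
With the ratio pinned down, the budget gives x* = M/(p_x + p_y·(y/x)) and y* = (y/x)·x*.
Numerically y/x = 0.024803, so x* = 172/(1 + 8·0.024803) = 143.5217 and y* = 0.024803·143.5217 = 3.5598.

y* = 3.5598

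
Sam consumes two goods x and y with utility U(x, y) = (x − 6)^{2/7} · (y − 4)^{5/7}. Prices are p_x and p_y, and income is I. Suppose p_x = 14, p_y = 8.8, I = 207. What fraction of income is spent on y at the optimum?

share on y = 0.473

Discretionary income = 207 − 6·14 − 4·8.8 = 87.8; x* = 6 + 2/7·87.8/14 = 7.7918; y* = 4 + 5/7·87.8/8.8 = 11.1266.
Expenditure on y: 8.8·11.1266 = 97.9143; share = 0.473.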